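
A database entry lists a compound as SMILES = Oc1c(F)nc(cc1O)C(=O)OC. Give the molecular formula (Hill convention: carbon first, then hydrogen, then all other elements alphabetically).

Walk through each heavy atom and fill implicit hydrogens from standard valence (C 4, N 3, O 2, S 2, halogen 1); for lowercase aromatic atoms, an aromatic c carries 1 H when it has two neighbours and 0 H with three, and aromatic n carries 0 H:
  atom 1: O, bond orders sum to 1 (valence 2) → 1 H
  atom 2: aromatic c, 3 neighbours → 0 H
  atom 3: aromatic c, 3 neighbours → 0 H
  atom 4: F (halogen, monovalent) → 0 H
  atom 5: aromatic n, 2 neighbours → 0 H
  atom 6: aromatic c, 3 neighbours → 0 H
  atom 7: aromatic c, 2 neighbours → 1 H
  atom 8: aromatic c, 3 neighbours → 0 H
  atom 9: O, bond orders sum to 1 (valence 2) → 1 H
  atom 10: C, bond orders sum to 4 (valence 4) → 0 H
  atom 11: O, bond orders sum to 2 (valence 2) → 0 H
  atom 12: O, bond orders sum to 2 (valence 2) → 0 H
  atom 13: C, bond orders sum to 1 (valence 4) → 3 H
Totals → C:7, H:6, F:1, N:1, O:4.

C7H6FNO4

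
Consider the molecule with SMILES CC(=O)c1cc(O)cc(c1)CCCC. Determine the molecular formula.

Walk through each heavy atom and fill implicit hydrogens from standard valence (C 4, N 3, O 2, S 2, halogen 1); for lowercase aromatic atoms, an aromatic c carries 1 H when it has two neighbours and 0 H with three, and aromatic n carries 0 H:
  atom 1: C, bond orders sum to 1 (valence 4) → 3 H
  atom 2: C, bond orders sum to 4 (valence 4) → 0 H
  atom 3: O, bond orders sum to 2 (valence 2) → 0 H
  atom 4: aromatic c, 3 neighbours → 0 H
  atom 5: aromatic c, 2 neighbours → 1 H
  atom 6: aromatic c, 3 neighbours → 0 H
  atom 7: O, bond orders sum to 1 (valence 2) → 1 H
  atom 8: aromatic c, 2 neighbours → 1 H
  atom 9: aromatic c, 3 neighbours → 0 H
  atom 10: aromatic c, 2 neighbours → 1 H
  atom 11: C, bond orders sum to 2 (valence 4) → 2 H
  atom 12: C, bond orders sum to 2 (valence 4) → 2 H
  atom 13: C, bond orders sum to 2 (valence 4) → 2 H
  atom 14: C, bond orders sum to 1 (valence 4) → 3 H
Totals → C:12, H:16, O:2.
In Hill order: C12H16O2.

C12H16O2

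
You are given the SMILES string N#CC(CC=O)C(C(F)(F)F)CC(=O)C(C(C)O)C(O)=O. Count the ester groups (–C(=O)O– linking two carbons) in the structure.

Scan the SMILES for the ester motif — none present.
Groups that are present: 1 aldehyde, 1 carboxylic acid, 1 hydroxyl, 1 ketone, 1 nitrile.

0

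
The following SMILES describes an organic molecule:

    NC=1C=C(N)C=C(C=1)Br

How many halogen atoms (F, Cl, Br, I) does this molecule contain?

1

Halogen atoms appear at heavy-atom position 9 (1×Br).
Other groups present: 2 primary amine.
Halogen count: 1.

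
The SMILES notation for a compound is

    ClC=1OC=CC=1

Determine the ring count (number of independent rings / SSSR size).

In SMILES, each pair of matching ring-closure digits denotes one ring-closing bond; the number of such bonds equals the number of independent rings.
Ring-closure bonds here: 1.

1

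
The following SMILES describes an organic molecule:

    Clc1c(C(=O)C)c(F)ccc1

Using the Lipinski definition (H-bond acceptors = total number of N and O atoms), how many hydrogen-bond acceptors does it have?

1

N atoms: 0; O atoms: 1.
Lipinski HBA = 0 + 1 = 1.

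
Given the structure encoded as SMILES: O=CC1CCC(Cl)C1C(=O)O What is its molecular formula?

C7H9ClO3

Walk through each heavy atom and fill implicit hydrogens from standard valence (C 4, N 3, O 2, S 2, halogen 1):
  atom 1: O, bond orders sum to 2 (valence 2) → 0 H
  atom 2: C, bond orders sum to 3 (valence 4) → 1 H
  atom 3: C, bond orders sum to 3 (valence 4) → 1 H
  atom 4: C, bond orders sum to 2 (valence 4) → 2 H
  atom 5: C, bond orders sum to 2 (valence 4) → 2 H
  atom 6: C, bond orders sum to 3 (valence 4) → 1 H
  atom 7: Cl (halogen, monovalent) → 0 H
  atom 8: C, bond orders sum to 3 (valence 4) → 1 H
  atom 9: C, bond orders sum to 4 (valence 4) → 0 H
  atom 10: O, bond orders sum to 2 (valence 2) → 0 H
  atom 11: O, bond orders sum to 1 (valence 2) → 1 H
Totals → C:7, H:9, Cl:1, O:3.
In Hill order: C7H9ClO3.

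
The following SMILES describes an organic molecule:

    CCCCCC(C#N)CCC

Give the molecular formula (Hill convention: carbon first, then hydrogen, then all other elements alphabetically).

Walk through each heavy atom and fill implicit hydrogens from standard valence (C 4, N 3, O 2, S 2, halogen 1):
  atom 1: C, bond orders sum to 1 (valence 4) → 3 H
  atom 2: C, bond orders sum to 2 (valence 4) → 2 H
  atom 3: C, bond orders sum to 2 (valence 4) → 2 H
  atom 4: C, bond orders sum to 2 (valence 4) → 2 H
  atom 5: C, bond orders sum to 2 (valence 4) → 2 H
  atom 6: C, bond orders sum to 3 (valence 4) → 1 H
  atom 7: C, bond orders sum to 4 (valence 4) → 0 H
  atom 8: N, bond orders sum to 3 (valence 3) → 0 H
  atom 9: C, bond orders sum to 2 (valence 4) → 2 H
  atom 10: C, bond orders sum to 2 (valence 4) → 2 H
  atom 11: C, bond orders sum to 1 (valence 4) → 3 H
Totals → C:10, H:19, N:1.
In Hill order: C10H19N.

C10H19N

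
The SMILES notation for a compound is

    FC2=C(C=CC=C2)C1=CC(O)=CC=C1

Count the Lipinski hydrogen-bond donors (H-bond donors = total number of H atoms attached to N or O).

Donors: find every N or O and count the H atoms it carries.
  atom 11 (O): bond orders sum to 1 → 1 H
Lipinski HBD = 1.

1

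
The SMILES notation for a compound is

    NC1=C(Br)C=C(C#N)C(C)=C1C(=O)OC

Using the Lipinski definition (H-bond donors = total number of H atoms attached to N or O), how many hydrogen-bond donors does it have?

2

Donors: find every N or O and count the H atoms it carries.
  atom 1 (N): bond orders sum to 1 → 2 H
  atom 8 (N): bond orders sum to 3 → 0 H
  atom 13 (O): bond orders sum to 2 → 0 H
  atom 14 (O): bond orders sum to 2 → 0 H
Lipinski HBD = 2.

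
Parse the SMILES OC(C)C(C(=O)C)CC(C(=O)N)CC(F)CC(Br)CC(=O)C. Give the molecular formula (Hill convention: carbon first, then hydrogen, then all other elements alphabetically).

Walk through each heavy atom and fill implicit hydrogens from standard valence (C 4, N 3, O 2, S 2, halogen 1):
  atom 1: O, bond orders sum to 1 (valence 2) → 1 H
  atom 2: C, bond orders sum to 3 (valence 4) → 1 H
  atom 3: C, bond orders sum to 1 (valence 4) → 3 H
  atom 4: C, bond orders sum to 3 (valence 4) → 1 H
  atom 5: C, bond orders sum to 4 (valence 4) → 0 H
  atom 6: O, bond orders sum to 2 (valence 2) → 0 H
  atom 7: C, bond orders sum to 1 (valence 4) → 3 H
  atom 8: C, bond orders sum to 2 (valence 4) → 2 H
  atom 9: C, bond orders sum to 3 (valence 4) → 1 H
  atom 10: C, bond orders sum to 4 (valence 4) → 0 H
  atom 11: O, bond orders sum to 2 (valence 2) → 0 H
  atom 12: N, bond orders sum to 1 (valence 3) → 2 H
  atom 13: C, bond orders sum to 2 (valence 4) → 2 H
  atom 14: C, bond orders sum to 3 (valence 4) → 1 H
  atom 15: F (halogen, monovalent) → 0 H
  atom 16: C, bond orders sum to 2 (valence 4) → 2 H
  atom 17: C, bond orders sum to 3 (valence 4) → 1 H
  atom 18: Br (halogen, monovalent) → 0 H
  atom 19: C, bond orders sum to 2 (valence 4) → 2 H
  atom 20: C, bond orders sum to 4 (valence 4) → 0 H
  atom 21: O, bond orders sum to 2 (valence 2) → 0 H
  atom 22: C, bond orders sum to 1 (valence 4) → 3 H
Totals → C:15, H:25, Br:1, F:1, N:1, O:4.

C15H25BrFNO4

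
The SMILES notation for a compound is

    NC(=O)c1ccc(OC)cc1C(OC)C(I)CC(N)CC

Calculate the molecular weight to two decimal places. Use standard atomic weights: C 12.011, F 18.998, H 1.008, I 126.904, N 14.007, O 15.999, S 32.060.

406.26 g/mol

First, the molecular formula is C15H23IN2O3 (counting implicit H from valence).
  C: 15 × 12.011 = 180.165
  H: 23 × 1.008 = 23.184
  I: 1 × 126.904 = 126.904
  N: 2 × 14.007 = 28.014
  O: 3 × 15.999 = 47.997
Sum: 15×12.011 + 23×1.008 + 1×126.904 + 2×14.007 + 3×15.999 = 406.264 → 406.26 g/mol.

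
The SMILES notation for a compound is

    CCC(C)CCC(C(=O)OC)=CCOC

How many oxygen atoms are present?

3

Scan the SMILES for O atoms (remember two-letter symbols like Cl and Br are single atoms).
Oxygen count: 3.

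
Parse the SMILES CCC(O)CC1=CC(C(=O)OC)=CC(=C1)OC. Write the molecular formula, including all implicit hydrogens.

C13H18O4

Walk through each heavy atom and fill implicit hydrogens from standard valence (C 4, N 3, O 2, S 2, halogen 1):
  atom 1: C, bond orders sum to 1 (valence 4) → 3 H
  atom 2: C, bond orders sum to 2 (valence 4) → 2 H
  atom 3: C, bond orders sum to 3 (valence 4) → 1 H
  atom 4: O, bond orders sum to 1 (valence 2) → 1 H
  atom 5: C, bond orders sum to 2 (valence 4) → 2 H
  atom 6: C, bond orders sum to 4 (valence 4) → 0 H
  atom 7: C, bond orders sum to 3 (valence 4) → 1 H
  atom 8: C, bond orders sum to 4 (valence 4) → 0 H
  atom 9: C, bond orders sum to 4 (valence 4) → 0 H
  atom 10: O, bond orders sum to 2 (valence 2) → 0 H
  atom 11: O, bond orders sum to 2 (valence 2) → 0 H
  atom 12: C, bond orders sum to 1 (valence 4) → 3 H
  atom 13: C, bond orders sum to 3 (valence 4) → 1 H
  atom 14: C, bond orders sum to 4 (valence 4) → 0 H
  atom 15: C, bond orders sum to 3 (valence 4) → 1 H
  atom 16: O, bond orders sum to 2 (valence 2) → 0 H
  atom 17: C, bond orders sum to 1 (valence 4) → 3 H
Totals → C:13, H:18, O:4.
In Hill order: C13H18O4.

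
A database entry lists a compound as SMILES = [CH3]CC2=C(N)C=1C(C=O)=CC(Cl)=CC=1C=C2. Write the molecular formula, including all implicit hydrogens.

Walk through each heavy atom and fill implicit hydrogens from standard valence (C 4, N 3, O 2, S 2, halogen 1):
  atom 1: C with explicit H count 3
  atom 2: C, bond orders sum to 2 (valence 4) → 2 H
  atom 3: C, bond orders sum to 4 (valence 4) → 0 H
  atom 4: C, bond orders sum to 4 (valence 4) → 0 H
  atom 5: N, bond orders sum to 1 (valence 3) → 2 H
  atom 6: C, bond orders sum to 4 (valence 4) → 0 H
  atom 7: C, bond orders sum to 4 (valence 4) → 0 H
  atom 8: C, bond orders sum to 3 (valence 4) → 1 H
  atom 9: O, bond orders sum to 2 (valence 2) → 0 H
  atom 10: C, bond orders sum to 3 (valence 4) → 1 H
  atom 11: C, bond orders sum to 4 (valence 4) → 0 H
  atom 12: Cl (halogen, monovalent) → 0 H
  atom 13: C, bond orders sum to 3 (valence 4) → 1 H
  atom 14: C, bond orders sum to 4 (valence 4) → 0 H
  atom 15: C, bond orders sum to 3 (valence 4) → 1 H
  atom 16: C, bond orders sum to 3 (valence 4) → 1 H
Totals → C:13, H:12, Cl:1, N:1, O:1.

C13H12ClNO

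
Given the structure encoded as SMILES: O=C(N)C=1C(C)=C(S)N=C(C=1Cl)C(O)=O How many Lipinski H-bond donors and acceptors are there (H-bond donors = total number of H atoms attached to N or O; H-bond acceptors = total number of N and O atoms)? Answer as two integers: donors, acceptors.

3, 5

Donors: find every N or O and count the H atoms it carries.
  atom 1 (O): bond orders sum to 2 → 0 H
  atom 3 (N): bond orders sum to 1 → 2 H
  atom 9 (N): bond orders sum to 3 → 0 H
  atom 14 (O): bond orders sum to 1 → 1 H
  atom 15 (O): bond orders sum to 2 → 0 H
Lipinski HBD = 3.
Acceptors: N atoms = 2, O atoms = 3 → HBA = 5.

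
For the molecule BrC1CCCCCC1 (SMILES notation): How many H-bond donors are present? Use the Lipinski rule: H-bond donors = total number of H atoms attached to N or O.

0

Donors: find every N or O and count the H atoms it carries.
  (no N or O atoms present)
Lipinski HBD = 0.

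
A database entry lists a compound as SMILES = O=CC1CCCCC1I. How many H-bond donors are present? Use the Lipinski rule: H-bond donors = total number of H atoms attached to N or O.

Donors: find every N or O and count the H atoms it carries.
  atom 1 (O): bond orders sum to 2 → 0 H
Lipinski HBD = 0.

0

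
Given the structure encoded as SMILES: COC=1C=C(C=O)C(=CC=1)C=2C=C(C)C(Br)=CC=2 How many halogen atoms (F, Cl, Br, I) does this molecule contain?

1

Halogen atoms appear at heavy-atom position 16 (1×Br).
Other groups present: 1 aldehyde, 1 ether.
Halogen count: 1.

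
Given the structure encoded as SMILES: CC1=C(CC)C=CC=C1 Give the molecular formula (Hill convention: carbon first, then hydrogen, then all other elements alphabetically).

C9H12

Walk through each heavy atom and fill implicit hydrogens from standard valence (C 4, N 3, O 2, S 2, halogen 1):
  atom 1: C, bond orders sum to 1 (valence 4) → 3 H
  atom 2: C, bond orders sum to 4 (valence 4) → 0 H
  atom 3: C, bond orders sum to 4 (valence 4) → 0 H
  atom 4: C, bond orders sum to 2 (valence 4) → 2 H
  atom 5: C, bond orders sum to 1 (valence 4) → 3 H
  atom 6: C, bond orders sum to 3 (valence 4) → 1 H
  atom 7: C, bond orders sum to 3 (valence 4) → 1 H
  atom 8: C, bond orders sum to 3 (valence 4) → 1 H
  atom 9: C, bond orders sum to 3 (valence 4) → 1 H
Totals → C:9, H:12.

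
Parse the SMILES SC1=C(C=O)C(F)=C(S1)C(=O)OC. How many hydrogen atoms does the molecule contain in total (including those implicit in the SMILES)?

5

Walk through each heavy atom and fill implicit hydrogens from standard valence (C 4, N 3, O 2, S 2, halogen 1):
  atom 1: S, bond orders sum to 1 (valence 2) → 1 H
  atom 2: C, bond orders sum to 4 (valence 4) → 0 H
  atom 3: C, bond orders sum to 4 (valence 4) → 0 H
  atom 4: C, bond orders sum to 3 (valence 4) → 1 H
  atom 5: O, bond orders sum to 2 (valence 2) → 0 H
  atom 6: C, bond orders sum to 4 (valence 4) → 0 H
  atom 7: F (halogen, monovalent) → 0 H
  atom 8: C, bond orders sum to 4 (valence 4) → 0 H
  atom 9: S, bond orders sum to 2 (valence 2) → 0 H
  atom 10: C, bond orders sum to 4 (valence 4) → 0 H
  atom 11: O, bond orders sum to 2 (valence 2) → 0 H
  atom 12: O, bond orders sum to 2 (valence 2) → 0 H
  atom 13: C, bond orders sum to 1 (valence 4) → 3 H
Total hydrogens: 5.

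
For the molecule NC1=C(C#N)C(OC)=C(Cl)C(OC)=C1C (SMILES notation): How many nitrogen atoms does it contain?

2

Scan the SMILES for N atoms (remember two-letter symbols like Cl and Br are single atoms).
Nitrogen count: 2.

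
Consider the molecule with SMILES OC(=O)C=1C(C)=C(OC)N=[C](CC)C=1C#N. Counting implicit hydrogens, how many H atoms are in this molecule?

12

Walk through each heavy atom and fill implicit hydrogens from standard valence (C 4, N 3, O 2, S 2, halogen 1):
  atom 1: O, bond orders sum to 1 (valence 2) → 1 H
  atom 2: C, bond orders sum to 4 (valence 4) → 0 H
  atom 3: O, bond orders sum to 2 (valence 2) → 0 H
  atom 4: C, bond orders sum to 4 (valence 4) → 0 H
  atom 5: C, bond orders sum to 4 (valence 4) → 0 H
  atom 6: C, bond orders sum to 1 (valence 4) → 3 H
  atom 7: C, bond orders sum to 4 (valence 4) → 0 H
  atom 8: O, bond orders sum to 2 (valence 2) → 0 H
  atom 9: C, bond orders sum to 1 (valence 4) → 3 H
  atom 10: N, bond orders sum to 3 (valence 3) → 0 H
  atom 11: C with explicit H count 0
  atom 12: C, bond orders sum to 2 (valence 4) → 2 H
  atom 13: C, bond orders sum to 1 (valence 4) → 3 H
  atom 14: C, bond orders sum to 4 (valence 4) → 0 H
  atom 15: C, bond orders sum to 4 (valence 4) → 0 H
  atom 16: N, bond orders sum to 3 (valence 3) → 0 H
Total hydrogens: 12.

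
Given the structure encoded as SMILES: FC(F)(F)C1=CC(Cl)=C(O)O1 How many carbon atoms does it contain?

5

Count every carbon token in the SMILES (each C, including those in ring-closure positions and inside branches).
Carbon count: 5.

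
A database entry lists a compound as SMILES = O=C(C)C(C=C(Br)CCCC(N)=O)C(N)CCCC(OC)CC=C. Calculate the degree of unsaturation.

4

Degree of unsaturation = (number of rings) + (number of π bonds).
Ring closures in the SMILES: 0.
π bonds: 4 double bonds (each 1 DoU) → 4 DoU from unsaturation.
Total DoU = 0 + 4 = 4.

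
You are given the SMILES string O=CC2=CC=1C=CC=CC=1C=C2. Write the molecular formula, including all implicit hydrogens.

Walk through each heavy atom and fill implicit hydrogens from standard valence (C 4, N 3, O 2, S 2, halogen 1):
  atom 1: O, bond orders sum to 2 (valence 2) → 0 H
  atom 2: C, bond orders sum to 3 (valence 4) → 1 H
  atom 3: C, bond orders sum to 4 (valence 4) → 0 H
  atom 4: C, bond orders sum to 3 (valence 4) → 1 H
  atom 5: C, bond orders sum to 4 (valence 4) → 0 H
  atom 6: C, bond orders sum to 3 (valence 4) → 1 H
  atom 7: C, bond orders sum to 3 (valence 4) → 1 H
  atom 8: C, bond orders sum to 3 (valence 4) → 1 H
  atom 9: C, bond orders sum to 3 (valence 4) → 1 H
  atom 10: C, bond orders sum to 4 (valence 4) → 0 H
  atom 11: C, bond orders sum to 3 (valence 4) → 1 H
  atom 12: C, bond orders sum to 3 (valence 4) → 1 H
Totals → C:11, H:8, O:1.
In Hill order: C11H8O.

C11H8O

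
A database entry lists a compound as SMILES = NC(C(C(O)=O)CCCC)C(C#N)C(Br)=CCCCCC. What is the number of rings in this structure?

In SMILES, each pair of matching ring-closure digits denotes one ring-closing bond; the number of such bonds equals the number of independent rings.
Ring-closure bonds here: 0.

0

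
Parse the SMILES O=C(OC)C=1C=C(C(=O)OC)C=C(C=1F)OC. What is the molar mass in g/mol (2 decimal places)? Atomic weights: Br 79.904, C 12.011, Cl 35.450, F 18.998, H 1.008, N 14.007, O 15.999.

242.20 g/mol

First, the molecular formula is C11H11FO5 (counting implicit H from valence).
  C: 11 × 12.011 = 132.121
  F: 1 × 18.998 = 18.998
  H: 11 × 1.008 = 11.088
  O: 5 × 15.999 = 79.995
Sum: 11×12.011 + 1×18.998 + 11×1.008 + 5×15.999 = 242.202 → 242.20 g/mol.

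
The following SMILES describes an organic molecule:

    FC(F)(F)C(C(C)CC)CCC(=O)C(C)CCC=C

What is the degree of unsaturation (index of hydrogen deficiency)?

2

Molecular formula: C15H25F3O.
DoU = (2C + 2 + N − H − X) / 2, where X is the halogen count and O/S are ignored.
    = (2·15 + 2 + 0 − 25 − 3) / 2 = 4 / 2 = 2.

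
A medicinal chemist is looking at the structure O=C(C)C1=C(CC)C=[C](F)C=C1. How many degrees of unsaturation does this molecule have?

5

Molecular formula: C10H11FO.
DoU = (2C + 2 + N − H − X) / 2, where X is the halogen count and O/S are ignored.
    = (2·10 + 2 + 0 − 11 − 1) / 2 = 10 / 2 = 5.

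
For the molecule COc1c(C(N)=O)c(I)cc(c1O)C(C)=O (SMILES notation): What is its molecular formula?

Walk through each heavy atom and fill implicit hydrogens from standard valence (C 4, N 3, O 2, S 2, halogen 1); for lowercase aromatic atoms, an aromatic c carries 1 H when it has two neighbours and 0 H with three, and aromatic n carries 0 H:
  atom 1: C, bond orders sum to 1 (valence 4) → 3 H
  atom 2: O, bond orders sum to 2 (valence 2) → 0 H
  atom 3: aromatic c, 3 neighbours → 0 H
  atom 4: aromatic c, 3 neighbours → 0 H
  atom 5: C, bond orders sum to 4 (valence 4) → 0 H
  atom 6: N, bond orders sum to 1 (valence 3) → 2 H
  atom 7: O, bond orders sum to 2 (valence 2) → 0 H
  atom 8: aromatic c, 3 neighbours → 0 H
  atom 9: I (halogen, monovalent) → 0 H
  atom 10: aromatic c, 2 neighbours → 1 H
  atom 11: aromatic c, 3 neighbours → 0 H
  atom 12: aromatic c, 3 neighbours → 0 H
  atom 13: O, bond orders sum to 1 (valence 2) → 1 H
  atom 14: C, bond orders sum to 4 (valence 4) → 0 H
  atom 15: C, bond orders sum to 1 (valence 4) → 3 H
  atom 16: O, bond orders sum to 2 (valence 2) → 0 H
Totals → C:10, H:10, I:1, N:1, O:4.

C10H10INO4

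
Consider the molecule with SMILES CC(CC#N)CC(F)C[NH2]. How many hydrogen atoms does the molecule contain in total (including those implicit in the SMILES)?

Walk through each heavy atom and fill implicit hydrogens from standard valence (C 4, N 3, O 2, S 2, halogen 1):
  atom 1: C, bond orders sum to 1 (valence 4) → 3 H
  atom 2: C, bond orders sum to 3 (valence 4) → 1 H
  atom 3: C, bond orders sum to 2 (valence 4) → 2 H
  atom 4: C, bond orders sum to 4 (valence 4) → 0 H
  atom 5: N, bond orders sum to 3 (valence 3) → 0 H
  atom 6: C, bond orders sum to 2 (valence 4) → 2 H
  atom 7: C, bond orders sum to 3 (valence 4) → 1 H
  atom 8: F (halogen, monovalent) → 0 H
  atom 9: C, bond orders sum to 2 (valence 4) → 2 H
  atom 10: N with explicit H count 2
Total hydrogens: 13.

13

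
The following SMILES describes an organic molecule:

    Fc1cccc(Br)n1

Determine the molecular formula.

Walk through each heavy atom and fill implicit hydrogens from standard valence (C 4, N 3, O 2, S 2, halogen 1); for lowercase aromatic atoms, an aromatic c carries 1 H when it has two neighbours and 0 H with three, and aromatic n carries 0 H:
  atom 1: F (halogen, monovalent) → 0 H
  atom 2: aromatic c, 3 neighbours → 0 H
  atom 3: aromatic c, 2 neighbours → 1 H
  atom 4: aromatic c, 2 neighbours → 1 H
  atom 5: aromatic c, 2 neighbours → 1 H
  atom 6: aromatic c, 3 neighbours → 0 H
  atom 7: Br (halogen, monovalent) → 0 H
  atom 8: aromatic n, 2 neighbours → 0 H
Totals → C:5, H:3, Br:1, F:1, N:1.
In Hill order: C5H3BrFN.

C5H3BrFN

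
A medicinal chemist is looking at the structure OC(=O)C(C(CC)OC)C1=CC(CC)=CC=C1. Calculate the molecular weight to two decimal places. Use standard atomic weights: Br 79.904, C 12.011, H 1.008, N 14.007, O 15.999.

First, the molecular formula is C14H20O3 (counting implicit H from valence).
  C: 14 × 12.011 = 168.154
  H: 20 × 1.008 = 20.160
  O: 3 × 15.999 = 47.997
Sum: 14×12.011 + 20×1.008 + 3×15.999 = 236.311 → 236.31 g/mol.

236.31 g/mol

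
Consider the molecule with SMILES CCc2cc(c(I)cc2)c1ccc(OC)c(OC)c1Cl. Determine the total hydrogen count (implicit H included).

16

Walk through each heavy atom and fill implicit hydrogens from standard valence (C 4, N 3, O 2, S 2, halogen 1); for lowercase aromatic atoms, an aromatic c carries 1 H when it has two neighbours and 0 H with three, and aromatic n carries 0 H:
  atom 1: C, bond orders sum to 1 (valence 4) → 3 H
  atom 2: C, bond orders sum to 2 (valence 4) → 2 H
  atom 3: aromatic c, 3 neighbours → 0 H
  atom 4: aromatic c, 2 neighbours → 1 H
  atom 5: aromatic c, 3 neighbours → 0 H
  atom 6: aromatic c, 3 neighbours → 0 H
  atom 7: I (halogen, monovalent) → 0 H
  atom 8: aromatic c, 2 neighbours → 1 H
  atom 9: aromatic c, 2 neighbours → 1 H
  atom 10: aromatic c, 3 neighbours → 0 H
  atom 11: aromatic c, 2 neighbours → 1 H
  atom 12: aromatic c, 2 neighbours → 1 H
  atom 13: aromatic c, 3 neighbours → 0 H
  atom 14: O, bond orders sum to 2 (valence 2) → 0 H
  atom 15: C, bond orders sum to 1 (valence 4) → 3 H
  atom 16: aromatic c, 3 neighbours → 0 H
  atom 17: O, bond orders sum to 2 (valence 2) → 0 H
  atom 18: C, bond orders sum to 1 (valence 4) → 3 H
  atom 19: aromatic c, 3 neighbours → 0 H
  atom 20: Cl (halogen, monovalent) → 0 H
Total hydrogens: 16.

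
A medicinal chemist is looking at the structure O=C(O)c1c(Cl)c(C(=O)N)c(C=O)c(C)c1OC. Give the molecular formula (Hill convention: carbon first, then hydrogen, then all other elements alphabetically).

Walk through each heavy atom and fill implicit hydrogens from standard valence (C 4, N 3, O 2, S 2, halogen 1); for lowercase aromatic atoms, an aromatic c carries 1 H when it has two neighbours and 0 H with three, and aromatic n carries 0 H:
  atom 1: O, bond orders sum to 2 (valence 2) → 0 H
  atom 2: C, bond orders sum to 4 (valence 4) → 0 H
  atom 3: O, bond orders sum to 1 (valence 2) → 1 H
  atom 4: aromatic c, 3 neighbours → 0 H
  atom 5: aromatic c, 3 neighbours → 0 H
  atom 6: Cl (halogen, monovalent) → 0 H
  atom 7: aromatic c, 3 neighbours → 0 H
  atom 8: C, bond orders sum to 4 (valence 4) → 0 H
  atom 9: O, bond orders sum to 2 (valence 2) → 0 H
  atom 10: N, bond orders sum to 1 (valence 3) → 2 H
  atom 11: aromatic c, 3 neighbours → 0 H
  atom 12: C, bond orders sum to 3 (valence 4) → 1 H
  atom 13: O, bond orders sum to 2 (valence 2) → 0 H
  atom 14: aromatic c, 3 neighbours → 0 H
  atom 15: C, bond orders sum to 1 (valence 4) → 3 H
  atom 16: aromatic c, 3 neighbours → 0 H
  atom 17: O, bond orders sum to 2 (valence 2) → 0 H
  atom 18: C, bond orders sum to 1 (valence 4) → 3 H
Totals → C:11, H:10, Cl:1, N:1, O:5.

C11H10ClNO5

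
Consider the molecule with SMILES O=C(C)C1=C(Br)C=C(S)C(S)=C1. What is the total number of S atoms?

Scan the SMILES for S atoms (remember two-letter symbols like Cl and Br are single atoms).
Sulfur count: 2.

2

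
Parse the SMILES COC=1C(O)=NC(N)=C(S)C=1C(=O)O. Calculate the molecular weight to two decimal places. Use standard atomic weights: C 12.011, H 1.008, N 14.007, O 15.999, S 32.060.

First, the molecular formula is C7H8N2O4S (counting implicit H from valence).
  C: 7 × 12.011 = 84.077
  H: 8 × 1.008 = 8.064
  N: 2 × 14.007 = 28.014
  O: 4 × 15.999 = 63.996
  S: 1 × 32.060 = 32.060
Sum: 7×12.011 + 8×1.008 + 2×14.007 + 4×15.999 + 1×32.060 = 216.211 → 216.21 g/mol.

216.21 g/mol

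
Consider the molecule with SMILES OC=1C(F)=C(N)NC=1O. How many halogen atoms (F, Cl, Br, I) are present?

Halogen atoms appear at heavy-atom position 4 (1×F).
Other groups present: 2 hydroxyl, 1 primary amine.
Halogen count: 1.

1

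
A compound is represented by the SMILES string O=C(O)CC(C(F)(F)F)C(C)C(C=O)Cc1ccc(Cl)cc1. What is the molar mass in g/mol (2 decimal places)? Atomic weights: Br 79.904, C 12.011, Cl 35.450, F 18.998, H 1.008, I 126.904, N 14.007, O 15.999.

336.73 g/mol

First, the molecular formula is C15H16ClF3O3 (counting implicit H from valence).
  C: 15 × 12.011 = 180.165
  Cl: 1 × 35.450 = 35.450
  F: 3 × 18.998 = 56.994
  H: 16 × 1.008 = 16.128
  O: 3 × 15.999 = 47.997
Sum: 15×12.011 + 1×35.450 + 3×18.998 + 16×1.008 + 3×15.999 = 336.734 → 336.73 g/mol.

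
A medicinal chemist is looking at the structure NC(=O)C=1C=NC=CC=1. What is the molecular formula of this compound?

Walk through each heavy atom and fill implicit hydrogens from standard valence (C 4, N 3, O 2, S 2, halogen 1):
  atom 1: N, bond orders sum to 1 (valence 3) → 2 H
  atom 2: C, bond orders sum to 4 (valence 4) → 0 H
  atom 3: O, bond orders sum to 2 (valence 2) → 0 H
  atom 4: C, bond orders sum to 4 (valence 4) → 0 H
  atom 5: C, bond orders sum to 3 (valence 4) → 1 H
  atom 6: N, bond orders sum to 3 (valence 3) → 0 H
  atom 7: C, bond orders sum to 3 (valence 4) → 1 H
  atom 8: C, bond orders sum to 3 (valence 4) → 1 H
  atom 9: C, bond orders sum to 3 (valence 4) → 1 H
Totals → C:6, H:6, N:2, O:1.

C6H6N2O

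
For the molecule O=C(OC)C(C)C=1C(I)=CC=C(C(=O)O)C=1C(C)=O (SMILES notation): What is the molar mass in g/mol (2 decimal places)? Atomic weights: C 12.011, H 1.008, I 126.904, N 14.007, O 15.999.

376.15 g/mol

First, the molecular formula is C13H13IO5 (counting implicit H from valence).
  C: 13 × 12.011 = 156.143
  H: 13 × 1.008 = 13.104
  I: 1 × 126.904 = 126.904
  O: 5 × 15.999 = 79.995
Sum: 13×12.011 + 13×1.008 + 1×126.904 + 5×15.999 = 376.146 → 376.15 g/mol.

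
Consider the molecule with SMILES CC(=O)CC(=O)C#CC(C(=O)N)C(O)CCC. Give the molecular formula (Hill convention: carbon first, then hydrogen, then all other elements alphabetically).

Walk through each heavy atom and fill implicit hydrogens from standard valence (C 4, N 3, O 2, S 2, halogen 1):
  atom 1: C, bond orders sum to 1 (valence 4) → 3 H
  atom 2: C, bond orders sum to 4 (valence 4) → 0 H
  atom 3: O, bond orders sum to 2 (valence 2) → 0 H
  atom 4: C, bond orders sum to 2 (valence 4) → 2 H
  atom 5: C, bond orders sum to 4 (valence 4) → 0 H
  atom 6: O, bond orders sum to 2 (valence 2) → 0 H
  atom 7: C, bond orders sum to 4 (valence 4) → 0 H
  atom 8: C, bond orders sum to 4 (valence 4) → 0 H
  atom 9: C, bond orders sum to 3 (valence 4) → 1 H
  atom 10: C, bond orders sum to 4 (valence 4) → 0 H
  atom 11: O, bond orders sum to 2 (valence 2) → 0 H
  atom 12: N, bond orders sum to 1 (valence 3) → 2 H
  atom 13: C, bond orders sum to 3 (valence 4) → 1 H
  atom 14: O, bond orders sum to 1 (valence 2) → 1 H
  atom 15: C, bond orders sum to 2 (valence 4) → 2 H
  atom 16: C, bond orders sum to 2 (valence 4) → 2 H
  atom 17: C, bond orders sum to 1 (valence 4) → 3 H
Totals → C:12, H:17, N:1, O:4.
In Hill order: C12H17NO4.

C12H17NO4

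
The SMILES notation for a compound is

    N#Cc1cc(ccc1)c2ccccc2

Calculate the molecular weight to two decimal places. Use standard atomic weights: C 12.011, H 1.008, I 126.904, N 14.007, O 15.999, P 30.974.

179.22 g/mol

First, the molecular formula is C13H9N (counting implicit H from valence).
  C: 13 × 12.011 = 156.143
  H: 9 × 1.008 = 9.072
  N: 1 × 14.007 = 14.007
Sum: 13×12.011 + 9×1.008 + 1×14.007 = 179.222 → 179.22 g/mol.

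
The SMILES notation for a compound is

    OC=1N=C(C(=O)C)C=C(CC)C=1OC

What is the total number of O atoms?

3

Scan the SMILES for O atoms (remember two-letter symbols like Cl and Br are single atoms).
Oxygen count: 3.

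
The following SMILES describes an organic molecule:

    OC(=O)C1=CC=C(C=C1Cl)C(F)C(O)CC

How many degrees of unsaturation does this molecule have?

Molecular formula: C11H12ClFO3.
DoU = (2C + 2 + N − H − X) / 2, where X is the halogen count and O/S are ignored.
    = (2·11 + 2 + 0 − 12 − 2) / 2 = 10 / 2 = 5.

5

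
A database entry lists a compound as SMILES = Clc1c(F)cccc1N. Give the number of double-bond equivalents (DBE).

Molecular formula: C6H5ClFN.
DoU = (2C + 2 + N − H − X) / 2, where X is the halogen count and O/S are ignored.
    = (2·6 + 2 + 1 − 5 − 2) / 2 = 8 / 2 = 4.

4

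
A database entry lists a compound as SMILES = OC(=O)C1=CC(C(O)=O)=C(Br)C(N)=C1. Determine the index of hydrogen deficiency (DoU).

Degree of unsaturation = (number of rings) + (number of π bonds).
Ring closures in the SMILES: 1.
π bonds: 5 double bonds (each 1 DoU) → 5 DoU from unsaturation.
Total DoU = 1 + 5 = 6.

6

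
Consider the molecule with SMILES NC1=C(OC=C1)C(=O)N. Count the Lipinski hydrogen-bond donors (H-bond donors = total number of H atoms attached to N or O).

4

Donors: find every N or O and count the H atoms it carries.
  atom 1 (N): bond orders sum to 1 → 2 H
  atom 4 (O): bond orders sum to 2 → 0 H
  atom 8 (O): bond orders sum to 2 → 0 H
  atom 9 (N): bond orders sum to 1 → 2 H
Lipinski HBD = 4.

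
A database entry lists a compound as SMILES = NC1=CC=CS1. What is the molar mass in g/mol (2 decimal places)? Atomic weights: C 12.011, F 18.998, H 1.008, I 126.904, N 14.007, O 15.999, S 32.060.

First, the molecular formula is C4H5NS (counting implicit H from valence).
  C: 4 × 12.011 = 48.044
  H: 5 × 1.008 = 5.040
  N: 1 × 14.007 = 14.007
  S: 1 × 32.060 = 32.060
Sum: 4×12.011 + 5×1.008 + 1×14.007 + 1×32.060 = 99.151 → 99.15 g/mol.

99.15 g/mol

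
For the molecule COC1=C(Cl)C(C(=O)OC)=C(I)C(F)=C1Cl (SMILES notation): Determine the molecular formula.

Walk through each heavy atom and fill implicit hydrogens from standard valence (C 4, N 3, O 2, S 2, halogen 1):
  atom 1: C, bond orders sum to 1 (valence 4) → 3 H
  atom 2: O, bond orders sum to 2 (valence 2) → 0 H
  atom 3: C, bond orders sum to 4 (valence 4) → 0 H
  atom 4: C, bond orders sum to 4 (valence 4) → 0 H
  atom 5: Cl (halogen, monovalent) → 0 H
  atom 6: C, bond orders sum to 4 (valence 4) → 0 H
  atom 7: C, bond orders sum to 4 (valence 4) → 0 H
  atom 8: O, bond orders sum to 2 (valence 2) → 0 H
  atom 9: O, bond orders sum to 2 (valence 2) → 0 H
  atom 10: C, bond orders sum to 1 (valence 4) → 3 H
  atom 11: C, bond orders sum to 4 (valence 4) → 0 H
  atom 12: I (halogen, monovalent) → 0 H
  atom 13: C, bond orders sum to 4 (valence 4) → 0 H
  atom 14: F (halogen, monovalent) → 0 H
  atom 15: C, bond orders sum to 4 (valence 4) → 0 H
  atom 16: Cl (halogen, monovalent) → 0 H
Totals → C:9, H:6, Cl:2, F:1, I:1, O:3.

C9H6Cl2FIO3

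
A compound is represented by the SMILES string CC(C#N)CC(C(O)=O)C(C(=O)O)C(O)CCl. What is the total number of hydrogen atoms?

Walk through each heavy atom and fill implicit hydrogens from standard valence (C 4, N 3, O 2, S 2, halogen 1):
  atom 1: C, bond orders sum to 1 (valence 4) → 3 H
  atom 2: C, bond orders sum to 3 (valence 4) → 1 H
  atom 3: C, bond orders sum to 4 (valence 4) → 0 H
  atom 4: N, bond orders sum to 3 (valence 3) → 0 H
  atom 5: C, bond orders sum to 2 (valence 4) → 2 H
  atom 6: C, bond orders sum to 3 (valence 4) → 1 H
  atom 7: C, bond orders sum to 4 (valence 4) → 0 H
  atom 8: O, bond orders sum to 1 (valence 2) → 1 H
  atom 9: O, bond orders sum to 2 (valence 2) → 0 H
  atom 10: C, bond orders sum to 3 (valence 4) → 1 H
  atom 11: C, bond orders sum to 4 (valence 4) → 0 H
  atom 12: O, bond orders sum to 2 (valence 2) → 0 H
  atom 13: O, bond orders sum to 1 (valence 2) → 1 H
  atom 14: C, bond orders sum to 3 (valence 4) → 1 H
  atom 15: O, bond orders sum to 1 (valence 2) → 1 H
  atom 16: C, bond orders sum to 2 (valence 4) → 2 H
  atom 17: Cl (halogen, monovalent) → 0 H
Total hydrogens: 14.

14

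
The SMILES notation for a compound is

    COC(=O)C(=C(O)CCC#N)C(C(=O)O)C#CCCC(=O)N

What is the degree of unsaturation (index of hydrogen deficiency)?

8

Molecular formula: C14H16N2O6.
DoU = (2C + 2 + N − H − X) / 2, where X is the halogen count and O/S are ignored.
    = (2·14 + 2 + 2 − 16 − 0) / 2 = 16 / 2 = 8.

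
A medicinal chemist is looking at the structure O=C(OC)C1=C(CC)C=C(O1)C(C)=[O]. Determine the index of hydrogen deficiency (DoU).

5

Degree of unsaturation = (number of rings) + (number of π bonds).
Ring closures in the SMILES: 1.
π bonds: 4 double bonds (each 1 DoU) → 4 DoU from unsaturation.
Total DoU = 1 + 4 = 5.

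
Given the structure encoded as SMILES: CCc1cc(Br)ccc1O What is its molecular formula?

C8H9BrO

Walk through each heavy atom and fill implicit hydrogens from standard valence (C 4, N 3, O 2, S 2, halogen 1); for lowercase aromatic atoms, an aromatic c carries 1 H when it has two neighbours and 0 H with three, and aromatic n carries 0 H:
  atom 1: C, bond orders sum to 1 (valence 4) → 3 H
  atom 2: C, bond orders sum to 2 (valence 4) → 2 H
  atom 3: aromatic c, 3 neighbours → 0 H
  atom 4: aromatic c, 2 neighbours → 1 H
  atom 5: aromatic c, 3 neighbours → 0 H
  atom 6: Br (halogen, monovalent) → 0 H
  atom 7: aromatic c, 2 neighbours → 1 H
  atom 8: aromatic c, 2 neighbours → 1 H
  atom 9: aromatic c, 3 neighbours → 0 H
  atom 10: O, bond orders sum to 1 (valence 2) → 1 H
Totals → C:8, H:9, Br:1, O:1.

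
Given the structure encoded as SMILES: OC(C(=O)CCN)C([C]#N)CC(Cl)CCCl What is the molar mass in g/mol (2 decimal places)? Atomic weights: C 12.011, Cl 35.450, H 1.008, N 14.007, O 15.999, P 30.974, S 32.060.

First, the molecular formula is C10H16Cl2N2O2 (counting implicit H from valence).
  C: 10 × 12.011 = 120.110
  Cl: 2 × 35.450 = 70.900
  H: 16 × 1.008 = 16.128
  N: 2 × 14.007 = 28.014
  O: 2 × 15.999 = 31.998
Sum: 10×12.011 + 2×35.450 + 16×1.008 + 2×14.007 + 2×15.999 = 267.150 → 267.15 g/mol.

267.15 g/mol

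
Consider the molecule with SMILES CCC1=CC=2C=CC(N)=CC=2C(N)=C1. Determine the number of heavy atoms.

Every atom symbol written in the SMILES (organic subset) is one heavy atom; implicit H are not written.
Heavy atoms by element → C:12, N:2.
Total: 14.

14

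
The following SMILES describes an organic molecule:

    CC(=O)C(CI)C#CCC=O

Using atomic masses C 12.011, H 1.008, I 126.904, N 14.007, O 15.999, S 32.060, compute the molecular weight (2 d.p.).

First, the molecular formula is C8H9IO2 (counting implicit H from valence).
  C: 8 × 12.011 = 96.088
  H: 9 × 1.008 = 9.072
  I: 1 × 126.904 = 126.904
  O: 2 × 15.999 = 31.998
Sum: 8×12.011 + 9×1.008 + 1×126.904 + 2×15.999 = 264.062 → 264.06 g/mol.

264.06 g/mol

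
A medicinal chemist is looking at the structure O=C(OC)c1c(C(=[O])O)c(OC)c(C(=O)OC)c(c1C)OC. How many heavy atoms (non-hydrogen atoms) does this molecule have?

Every atom symbol written in the SMILES (organic subset) is one heavy atom; implicit H are not written.
Heavy atoms by element → C:14, O:8.
Total: 22.

22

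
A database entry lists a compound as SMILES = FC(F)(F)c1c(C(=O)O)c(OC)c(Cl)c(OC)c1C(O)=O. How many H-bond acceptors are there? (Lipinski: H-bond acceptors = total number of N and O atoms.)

6

N atoms: 0; O atoms: 6.
Lipinski HBA = 0 + 6 = 6.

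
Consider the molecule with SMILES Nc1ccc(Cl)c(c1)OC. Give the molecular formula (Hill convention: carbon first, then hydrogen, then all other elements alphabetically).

Walk through each heavy atom and fill implicit hydrogens from standard valence (C 4, N 3, O 2, S 2, halogen 1); for lowercase aromatic atoms, an aromatic c carries 1 H when it has two neighbours and 0 H with three, and aromatic n carries 0 H:
  atom 1: N, bond orders sum to 1 (valence 3) → 2 H
  atom 2: aromatic c, 3 neighbours → 0 H
  atom 3: aromatic c, 2 neighbours → 1 H
  atom 4: aromatic c, 2 neighbours → 1 H
  atom 5: aromatic c, 3 neighbours → 0 H
  atom 6: Cl (halogen, monovalent) → 0 H
  atom 7: aromatic c, 3 neighbours → 0 H
  atom 8: aromatic c, 2 neighbours → 1 H
  atom 9: O, bond orders sum to 2 (valence 2) → 0 H
  atom 10: C, bond orders sum to 1 (valence 4) → 3 H
Totals → C:7, H:8, Cl:1, N:1, O:1.
In Hill order: C7H8ClNO.

C7H8ClNO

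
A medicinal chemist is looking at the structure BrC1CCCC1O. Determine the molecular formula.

C5H9BrO

Walk through each heavy atom and fill implicit hydrogens from standard valence (C 4, N 3, O 2, S 2, halogen 1):
  atom 1: Br (halogen, monovalent) → 0 H
  atom 2: C, bond orders sum to 3 (valence 4) → 1 H
  atom 3: C, bond orders sum to 2 (valence 4) → 2 H
  atom 4: C, bond orders sum to 2 (valence 4) → 2 H
  atom 5: C, bond orders sum to 2 (valence 4) → 2 H
  atom 6: C, bond orders sum to 3 (valence 4) → 1 H
  atom 7: O, bond orders sum to 1 (valence 2) → 1 H
Totals → C:5, H:9, Br:1, O:1.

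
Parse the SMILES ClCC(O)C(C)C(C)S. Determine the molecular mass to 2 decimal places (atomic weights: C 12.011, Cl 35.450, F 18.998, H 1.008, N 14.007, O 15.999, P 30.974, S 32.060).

168.68 g/mol

First, the molecular formula is C6H13ClOS (counting implicit H from valence).
  C: 6 × 12.011 = 72.066
  Cl: 1 × 35.450 = 35.450
  H: 13 × 1.008 = 13.104
  O: 1 × 15.999 = 15.999
  S: 1 × 32.060 = 32.060
Sum: 6×12.011 + 1×35.450 + 13×1.008 + 1×15.999 + 1×32.060 = 168.679 → 168.68 g/mol.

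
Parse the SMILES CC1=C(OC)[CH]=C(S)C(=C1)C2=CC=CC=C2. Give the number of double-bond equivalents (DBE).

8

Molecular formula: C14H14OS.
DoU = (2C + 2 + N − H − X) / 2, where X is the halogen count and O/S are ignored.
    = (2·14 + 2 + 0 − 14 − 0) / 2 = 16 / 2 = 8.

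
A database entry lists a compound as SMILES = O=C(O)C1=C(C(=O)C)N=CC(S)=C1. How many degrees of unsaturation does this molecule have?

Degree of unsaturation = (number of rings) + (number of π bonds).
Ring closures in the SMILES: 1.
π bonds: 5 double bonds (each 1 DoU) → 5 DoU from unsaturation.
Total DoU = 1 + 5 = 6.

6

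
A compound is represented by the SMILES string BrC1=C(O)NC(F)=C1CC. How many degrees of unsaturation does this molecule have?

3

Degree of unsaturation = (number of rings) + (number of π bonds).
Ring closures in the SMILES: 1.
π bonds: 2 double bonds (each 1 DoU) → 2 DoU from unsaturation.
Total DoU = 1 + 2 = 3.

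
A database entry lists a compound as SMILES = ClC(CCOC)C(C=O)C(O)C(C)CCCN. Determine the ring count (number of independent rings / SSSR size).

In SMILES, each pair of matching ring-closure digits denotes one ring-closing bond; the number of such bonds equals the number of independent rings.
Ring-closure bonds here: 0.

0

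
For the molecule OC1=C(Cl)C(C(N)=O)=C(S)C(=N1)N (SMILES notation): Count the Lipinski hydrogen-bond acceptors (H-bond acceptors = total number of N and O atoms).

N atoms: 3; O atoms: 2.
Lipinski HBA = 3 + 2 = 5.

5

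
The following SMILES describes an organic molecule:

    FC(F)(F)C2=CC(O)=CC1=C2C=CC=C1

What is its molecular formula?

Walk through each heavy atom and fill implicit hydrogens from standard valence (C 4, N 3, O 2, S 2, halogen 1):
  atom 1: F (halogen, monovalent) → 0 H
  atom 2: C, bond orders sum to 4 (valence 4) → 0 H
  atom 3: F (halogen, monovalent) → 0 H
  atom 4: F (halogen, monovalent) → 0 H
  atom 5: C, bond orders sum to 4 (valence 4) → 0 H
  atom 6: C, bond orders sum to 3 (valence 4) → 1 H
  atom 7: C, bond orders sum to 4 (valence 4) → 0 H
  atom 8: O, bond orders sum to 1 (valence 2) → 1 H
  atom 9: C, bond orders sum to 3 (valence 4) → 1 H
  atom 10: C, bond orders sum to 4 (valence 4) → 0 H
  atom 11: C, bond orders sum to 4 (valence 4) → 0 H
  atom 12: C, bond orders sum to 3 (valence 4) → 1 H
  atom 13: C, bond orders sum to 3 (valence 4) → 1 H
  atom 14: C, bond orders sum to 3 (valence 4) → 1 H
  atom 15: C, bond orders sum to 3 (valence 4) → 1 H
Totals → C:11, H:7, F:3, O:1.

C11H7F3O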